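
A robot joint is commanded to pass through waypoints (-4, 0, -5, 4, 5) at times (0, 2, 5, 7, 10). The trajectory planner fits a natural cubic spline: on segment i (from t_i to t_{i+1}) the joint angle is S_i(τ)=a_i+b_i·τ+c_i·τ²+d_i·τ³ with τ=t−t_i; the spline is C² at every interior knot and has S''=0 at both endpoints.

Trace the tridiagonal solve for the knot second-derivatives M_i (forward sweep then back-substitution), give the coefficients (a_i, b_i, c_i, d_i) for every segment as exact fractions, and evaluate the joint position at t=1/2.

  seg 0: a=-4 b=1432/435 c=0 d=-281/870
  seg 1: a=0 b=-254/435 c=-281/145 d=686/1305
  seg 2: a=-5 b=862/435 c=81/29 d=-2669/3480
  seg 3: a=4 b=3437/870 c=-1049/580 d=1049/5220
S(1/2) = -1111/464

Δ: Δ0=2, Δ1=-5/3, Δ2=9/2, Δ3=1/3
row 1: diag=10, rhs=-22; c'=3/10, d'=-11/5
row 2: denom=10−3·3/10=91/10; d'=(37−3·-11/5)/(91/10)=436/91
row 3: denom=10−2·20/91=870/91; d'=(-25−2·436/91)/(870/91)=-1049/290
back: M3=-1049/290
back: M2=436/91−20/91·-1049/290=162/29
back: M1=-11/5−3/10·162/29=-562/145
M: M0=0, M1=-562/145, M2=162/29, M3=-1049/290, M4=0
seg 0: a=-4, c=M0/2=0, d=(M1−M0)/(6·2)=-281/870, b=Δ0−h0·(2M0+M1)/6=1432/435
seg 1: a=0, c=M1/2=-281/145, d=(M2−M1)/(6·3)=686/1305, b=Δ1−h1·(2M1+M2)/6=-254/435
seg 2: a=-5, c=M2/2=81/29, d=(M3−M2)/(6·2)=-2669/3480, b=Δ2−h2·(2M2+M3)/6=862/435
seg 3: a=4, c=M3/2=-1049/580, d=(M4−M3)/(6·3)=1049/5220, b=Δ3−h3·(2M3+M4)/6=3437/870
t_q=1/2 → seg 0, τ=1/2; S=-4+1432/435·τ+0·τ²+-281/870·τ³=-1111/464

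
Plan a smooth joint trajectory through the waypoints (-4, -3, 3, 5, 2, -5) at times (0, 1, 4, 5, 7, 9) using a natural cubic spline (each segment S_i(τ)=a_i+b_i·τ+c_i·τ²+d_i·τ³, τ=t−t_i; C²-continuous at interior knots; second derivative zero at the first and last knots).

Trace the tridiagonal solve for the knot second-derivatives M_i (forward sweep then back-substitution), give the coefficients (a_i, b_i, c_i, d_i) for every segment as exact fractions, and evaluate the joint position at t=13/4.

  seg 0: a=-4 b=521/589 c=0 d=68/589
  seg 1: a=-3 b=725/589 c=204/589 d=-53/1767
  seg 2: a=3 b=1472/589 c=45/589 d=-339/589
  seg 3: a=5 b=545/589 c=-972/589 d=1031/4712
  seg 4: a=2 b=-3593/1178 c=-795/2356 d=265/4712
S(13/4) = 44529/37696

Δ: Δ0=1, Δ1=2, Δ2=2, Δ3=-3/2, Δ4=-7/2
row 1: diag=8, rhs=6; c'=3/8, d'=3/4
row 2: denom=8−3·3/8=55/8; d'=(0−3·3/4)/(55/8)=-18/55
row 3: denom=6−1·8/55=322/55; d'=(-21−1·-18/55)/(322/55)=-1137/322
row 4: denom=8−2·55/161=1178/161; d'=(-12−2·-1137/322)/(1178/161)=-795/1178
back: M4=-795/1178
back: M3=-1137/322−55/161·-795/1178=-1944/589
back: M2=-18/55−8/55·-1944/589=90/589
back: M1=3/4−3/8·90/589=408/589
M: M0=0, M1=408/589, M2=90/589, M3=-1944/589, M4=-795/1178, M5=0
seg 0: a=-4, c=M0/2=0, d=(M1−M0)/(6·1)=68/589, b=Δ0−h0·(2M0+M1)/6=521/589
seg 1: a=-3, c=M1/2=204/589, d=(M2−M1)/(6·3)=-53/1767, b=Δ1−h1·(2M1+M2)/6=725/589
seg 2: a=3, c=M2/2=45/589, d=(M3−M2)/(6·1)=-339/589, b=Δ2−h2·(2M2+M3)/6=1472/589
seg 3: a=5, c=M3/2=-972/589, d=(M4−M3)/(6·2)=1031/4712, b=Δ3−h3·(2M3+M4)/6=545/589
seg 4: a=2, c=M4/2=-795/2356, d=(M5−M4)/(6·2)=265/4712, b=Δ4−h4·(2M4+M5)/6=-3593/1178
t_q=13/4 → seg 1, τ=9/4; S=-3+725/589·τ+204/589·τ²+-53/1767·τ³=44529/37696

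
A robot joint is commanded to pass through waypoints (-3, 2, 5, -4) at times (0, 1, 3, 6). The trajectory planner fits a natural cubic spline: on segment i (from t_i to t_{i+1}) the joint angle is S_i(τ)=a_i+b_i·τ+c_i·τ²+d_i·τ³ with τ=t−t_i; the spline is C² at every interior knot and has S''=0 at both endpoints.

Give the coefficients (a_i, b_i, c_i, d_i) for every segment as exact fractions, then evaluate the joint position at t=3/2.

Δ: Δ0=5, Δ1=3/2, Δ2=-3
row 1: diag=6, rhs=-21; c'=1/3, d'=-7/2
row 2: denom=10−2·1/3=28/3; d'=(-27−2·-7/2)/(28/3)=-15/7
back: M2=-15/7
back: M1=-7/2−1/3·-15/7=-39/14
M: M0=0, M1=-39/14, M2=-15/7, M3=0
seg 0: a=-3, c=M0/2=0, d=(M1−M0)/(6·1)=-13/28, b=Δ0−h0·(2M0+M1)/6=153/28
seg 1: a=2, c=M1/2=-39/28, d=(M2−M1)/(6·2)=3/56, b=Δ1−h1·(2M1+M2)/6=57/14
seg 2: a=5, c=M2/2=-15/14, d=(M3−M2)/(6·3)=5/42, b=Δ2−h2·(2M2+M3)/6=-6/7
t_q=3/2 → seg 1, τ=1/2; S=2+57/14·τ+-39/28·τ²+3/56·τ³=1655/448

  seg 0: a=-3 b=153/28 c=0 d=-13/28
  seg 1: a=2 b=57/14 c=-39/28 d=3/56
  seg 2: a=5 b=-6/7 c=-15/14 d=5/42
S(3/2) = 1655/448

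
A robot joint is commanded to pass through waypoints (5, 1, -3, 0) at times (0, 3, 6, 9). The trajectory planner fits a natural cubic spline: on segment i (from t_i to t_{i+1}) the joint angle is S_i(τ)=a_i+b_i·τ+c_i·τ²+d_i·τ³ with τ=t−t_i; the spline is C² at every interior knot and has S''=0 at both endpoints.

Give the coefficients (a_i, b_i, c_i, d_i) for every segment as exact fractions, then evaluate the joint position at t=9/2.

  seg 0: a=5 b=-53/45 c=0 d=-7/405
  seg 1: a=1 b=-74/45 c=-7/45 d=7/81
  seg 2: a=-3 b=-11/45 c=28/45 d=-28/405
S(9/2) = -61/40

Δ: Δ0=-4/3, Δ1=-4/3, Δ2=1
row 1: diag=12, rhs=0; c'=1/4, d'=0
row 2: denom=12−3·1/4=45/4; d'=(14−3·0)/(45/4)=56/45
back: M2=56/45
back: M1=0−1/4·56/45=-14/45
M: M0=0, M1=-14/45, M2=56/45, M3=0
seg 0: a=5, c=M0/2=0, d=(M1−M0)/(6·3)=-7/405, b=Δ0−h0·(2M0+M1)/6=-53/45
seg 1: a=1, c=M1/2=-7/45, d=(M2−M1)/(6·3)=7/81, b=Δ1−h1·(2M1+M2)/6=-74/45
seg 2: a=-3, c=M2/2=28/45, d=(M3−M2)/(6·3)=-28/405, b=Δ2−h2·(2M2+M3)/6=-11/45
t_q=9/2 → seg 1, τ=3/2; S=1+-74/45·τ+-7/45·τ²+7/81·τ³=-61/40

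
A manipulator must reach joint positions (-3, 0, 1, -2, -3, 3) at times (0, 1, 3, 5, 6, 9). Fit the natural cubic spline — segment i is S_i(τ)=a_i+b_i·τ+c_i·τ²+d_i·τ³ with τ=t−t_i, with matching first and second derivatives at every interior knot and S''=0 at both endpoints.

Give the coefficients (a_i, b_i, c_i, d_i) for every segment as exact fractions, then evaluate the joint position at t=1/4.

Δ: Δ0=3, Δ1=1/2, Δ2=-3/2, Δ3=-1, Δ4=2
row 1: diag=6, rhs=-15; c'=1/3, d'=-5/2
row 2: denom=8−2·1/3=22/3; d'=(-12−2·-5/2)/(22/3)=-21/22
row 3: denom=6−2·3/11=60/11; d'=(3−2·-21/22)/(60/11)=9/10
row 4: denom=8−1·11/60=469/60; d'=(18−1·9/10)/(469/60)=1026/469
back: M4=1026/469
back: M3=9/10−11/60·1026/469=234/469
back: M2=-21/22−3/11·234/469=-1023/938
back: M1=-5/2−1/3·-1023/938=-1002/469
M: M0=0, M1=-1002/469, M2=-1023/938, M3=234/469, M4=1026/469, M5=0
seg 0: a=-3, c=M0/2=0, d=(M1−M0)/(6·1)=-167/469, b=Δ0−h0·(2M0+M1)/6=1574/469
seg 1: a=0, c=M1/2=-501/469, d=(M2−M1)/(6·2)=327/3752, b=Δ1−h1·(2M1+M2)/6=1073/469
seg 2: a=1, c=M2/2=-1023/1876, d=(M3−M2)/(6·2)=71/536, b=Δ2−h2·(2M2+M3)/6=-881/938
seg 3: a=-2, c=M3/2=117/469, d=(M4−M3)/(6·1)=132/469, b=Δ3−h3·(2M3+M4)/6=-718/469
seg 4: a=-3, c=M4/2=513/469, d=(M5−M4)/(6·3)=-57/469, b=Δ4−h4·(2M4+M5)/6=-88/469
t_q=1/4 → seg 0, τ=1/4; S=-3+1574/469·τ+0·τ²+-167/469·τ³=-65031/30016

  seg 0: a=-3 b=1574/469 c=0 d=-167/469
  seg 1: a=0 b=1073/469 c=-501/469 d=327/3752
  seg 2: a=1 b=-881/938 c=-1023/1876 d=71/536
  seg 3: a=-2 b=-718/469 c=117/469 d=132/469
  seg 4: a=-3 b=-88/469 c=513/469 d=-57/469
S(1/4) = -65031/30016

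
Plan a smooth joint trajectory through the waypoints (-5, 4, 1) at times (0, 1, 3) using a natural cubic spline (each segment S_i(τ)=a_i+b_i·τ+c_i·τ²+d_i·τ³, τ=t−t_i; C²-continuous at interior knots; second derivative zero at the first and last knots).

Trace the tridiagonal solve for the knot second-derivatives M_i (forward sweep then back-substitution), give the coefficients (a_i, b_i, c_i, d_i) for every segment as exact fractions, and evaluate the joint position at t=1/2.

  seg 0: a=-5 b=43/4 c=0 d=-7/4
  seg 1: a=4 b=11/2 c=-21/4 d=7/8
S(1/2) = 5/32

Δ: Δ0=9, Δ1=-3/2
row 1: diag=6, rhs=-63; c'=1/3, d'=-21/2
back: M1=-21/2
M: M0=0, M1=-21/2, M2=0
seg 0: a=-5, c=M0/2=0, d=(M1−M0)/(6·1)=-7/4, b=Δ0−h0·(2M0+M1)/6=43/4
seg 1: a=4, c=M1/2=-21/4, d=(M2−M1)/(6·2)=7/8, b=Δ1−h1·(2M1+M2)/6=11/2
t_q=1/2 → seg 0, τ=1/2; S=-5+43/4·τ+0·τ²+-7/4·τ³=5/32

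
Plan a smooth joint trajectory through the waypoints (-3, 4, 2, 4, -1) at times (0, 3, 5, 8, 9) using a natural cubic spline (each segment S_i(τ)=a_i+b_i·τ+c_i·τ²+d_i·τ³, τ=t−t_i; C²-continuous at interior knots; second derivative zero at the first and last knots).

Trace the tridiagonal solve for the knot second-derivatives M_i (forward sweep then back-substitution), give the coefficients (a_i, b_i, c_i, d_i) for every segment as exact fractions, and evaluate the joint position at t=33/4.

  seg 0: a=-3 b=1237/339 c=0 d=-446/3051
  seg 1: a=4 b=-101/339 c=-446/339 d=109/226
  seg 2: a=2 b=77/339 c=535/339 d=-1456/3051
  seg 3: a=4 b=-1081/339 c=-307/113 d=307/339
S(33/4) = 22037/7232

Δ: Δ0=7/3, Δ1=-1, Δ2=2/3, Δ3=-5
row 1: diag=10, rhs=-20; c'=1/5, d'=-2
row 2: denom=10−2·1/5=48/5; d'=(10−2·-2)/(48/5)=35/24
row 3: denom=8−3·5/16=113/16; d'=(-34−3·35/24)/(113/16)=-614/113
back: M3=-614/113
back: M2=35/24−5/16·-614/113=1070/339
back: M1=-2−1/5·1070/339=-892/339
M: M0=0, M1=-892/339, M2=1070/339, M3=-614/113, M4=0
seg 0: a=-3, c=M0/2=0, d=(M1−M0)/(6·3)=-446/3051, b=Δ0−h0·(2M0+M1)/6=1237/339
seg 1: a=4, c=M1/2=-446/339, d=(M2−M1)/(6·2)=109/226, b=Δ1−h1·(2M1+M2)/6=-101/339
seg 2: a=2, c=M2/2=535/339, d=(M3−M2)/(6·3)=-1456/3051, b=Δ2−h2·(2M2+M3)/6=77/339
seg 3: a=4, c=M3/2=-307/113, d=(M4−M3)/(6·1)=307/339, b=Δ3−h3·(2M3+M4)/6=-1081/339
t_q=33/4 → seg 3, τ=1/4; S=4+-1081/339·τ+-307/113·τ²+307/339·τ³=22037/7232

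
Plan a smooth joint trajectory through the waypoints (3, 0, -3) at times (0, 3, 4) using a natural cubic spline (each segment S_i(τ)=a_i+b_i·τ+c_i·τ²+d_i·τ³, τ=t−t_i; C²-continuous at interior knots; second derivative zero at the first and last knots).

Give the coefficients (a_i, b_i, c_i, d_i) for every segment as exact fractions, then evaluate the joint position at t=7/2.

  seg 0: a=3 b=-1/4 c=0 d=-1/12
  seg 1: a=0 b=-5/2 c=-3/4 d=1/4
S(7/2) = -45/32

Δ: Δ0=-1, Δ1=-3
row 1: diag=8, rhs=-12; c'=1/8, d'=-3/2
back: M1=-3/2
M: M0=0, M1=-3/2, M2=0
seg 0: a=3, c=M0/2=0, d=(M1−M0)/(6·3)=-1/12, b=Δ0−h0·(2M0+M1)/6=-1/4
seg 1: a=0, c=M1/2=-3/4, d=(M2−M1)/(6·1)=1/4, b=Δ1−h1·(2M1+M2)/6=-5/2
t_q=7/2 → seg 1, τ=1/2; S=0+-5/2·τ+-3/4·τ²+1/4·τ³=-45/32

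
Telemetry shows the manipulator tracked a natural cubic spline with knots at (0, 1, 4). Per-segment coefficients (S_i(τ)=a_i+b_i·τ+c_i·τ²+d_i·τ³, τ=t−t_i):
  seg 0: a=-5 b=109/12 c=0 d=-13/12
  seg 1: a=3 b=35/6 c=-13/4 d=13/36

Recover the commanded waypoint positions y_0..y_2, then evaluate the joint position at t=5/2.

y_0 = S_0(0) = a_0 = -5
y_1 = S_1(0) = a_1 = 3
y_2 = S_1(3) = 1
t_q=5/2 is in segment 1 (τ=3/2); S_1(τ)=181/32

y_0=-5 y_1=3 y_2=1
S(5/2) = 181/32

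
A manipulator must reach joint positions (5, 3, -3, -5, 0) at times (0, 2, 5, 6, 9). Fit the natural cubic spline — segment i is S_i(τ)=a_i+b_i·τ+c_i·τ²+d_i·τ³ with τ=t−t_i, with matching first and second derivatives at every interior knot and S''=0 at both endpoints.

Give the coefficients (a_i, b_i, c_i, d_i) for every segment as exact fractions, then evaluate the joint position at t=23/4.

Δ: Δ0=-1, Δ1=-2, Δ2=-2, Δ3=5/3
row 1: diag=10, rhs=-6; c'=3/10, d'=-3/5
row 2: denom=8−3·3/10=71/10; d'=(0−3·-3/5)/(71/10)=18/71
row 3: denom=8−1·10/71=558/71; d'=(22−1·18/71)/(558/71)=772/279
back: M3=772/279
back: M2=18/71−10/71·772/279=-38/279
back: M1=-3/5−3/10·-38/279=-52/93
M: M0=0, M1=-52/93, M2=-38/279, M3=772/279, M4=0
seg 0: a=5, c=M0/2=0, d=(M1−M0)/(6·2)=-13/279, b=Δ0−h0·(2M0+M1)/6=-227/279
seg 1: a=3, c=M1/2=-26/93, d=(M2−M1)/(6·3)=59/2511, b=Δ1−h1·(2M1+M2)/6=-383/279
seg 2: a=-3, c=M2/2=-19/279, d=(M3−M2)/(6·1)=15/31, b=Δ2−h2·(2M2+M3)/6=-674/279
seg 3: a=-5, c=M3/2=386/279, d=(M4−M3)/(6·3)=-386/2511, b=Δ3−h3·(2M3+M4)/6=-307/279
t_q=23/4 → seg 2, τ=3/4; S=-3+-674/279·τ+-19/279·τ²+15/31·τ³=-27653/5952

  seg 0: a=5 b=-227/279 c=0 d=-13/279
  seg 1: a=3 b=-383/279 c=-26/93 d=59/2511
  seg 2: a=-3 b=-674/279 c=-19/279 d=15/31
  seg 3: a=-5 b=-307/279 c=386/279 d=-386/2511
S(23/4) = -27653/5952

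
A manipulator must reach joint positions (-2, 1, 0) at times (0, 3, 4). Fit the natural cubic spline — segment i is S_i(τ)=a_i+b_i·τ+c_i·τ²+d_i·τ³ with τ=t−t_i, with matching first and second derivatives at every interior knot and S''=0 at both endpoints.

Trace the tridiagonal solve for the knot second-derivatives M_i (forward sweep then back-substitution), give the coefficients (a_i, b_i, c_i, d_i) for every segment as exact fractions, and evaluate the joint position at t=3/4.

Δ: Δ0=1, Δ1=-1
row 1: diag=8, rhs=-12; c'=1/8, d'=-3/2
back: M1=-3/2
M: M0=0, M1=-3/2, M2=0
seg 0: a=-2, c=M0/2=0, d=(M1−M0)/(6·3)=-1/12, b=Δ0−h0·(2M0+M1)/6=7/4
seg 1: a=1, c=M1/2=-3/4, d=(M2−M1)/(6·1)=1/4, b=Δ1−h1·(2M1+M2)/6=-1/2
t_q=3/4 → seg 0, τ=3/4; S=-2+7/4·τ+0·τ²+-1/12·τ³=-185/256

  seg 0: a=-2 b=7/4 c=0 d=-1/12
  seg 1: a=1 b=-1/2 c=-3/4 d=1/4
S(3/4) = -185/256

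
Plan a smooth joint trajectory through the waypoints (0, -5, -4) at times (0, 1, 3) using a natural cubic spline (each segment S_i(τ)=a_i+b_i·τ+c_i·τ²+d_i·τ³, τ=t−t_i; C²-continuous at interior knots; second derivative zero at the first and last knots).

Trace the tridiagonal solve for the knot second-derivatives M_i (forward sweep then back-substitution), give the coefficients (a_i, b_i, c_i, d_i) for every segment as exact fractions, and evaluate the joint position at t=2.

Δ: Δ0=-5, Δ1=1/2
row 1: diag=6, rhs=33; c'=1/3, d'=11/2
back: M1=11/2
M: M0=0, M1=11/2, M2=0
seg 0: a=0, c=M0/2=0, d=(M1−M0)/(6·1)=11/12, b=Δ0−h0·(2M0+M1)/6=-71/12
seg 1: a=-5, c=M1/2=11/4, d=(M2−M1)/(6·2)=-11/24, b=Δ1−h1·(2M1+M2)/6=-19/6
t_q=2 → seg 1, τ=1; S=-5+-19/6·τ+11/4·τ²+-11/24·τ³=-47/8

  seg 0: a=0 b=-71/12 c=0 d=11/12
  seg 1: a=-5 b=-19/6 c=11/4 d=-11/24
S(2) = -47/8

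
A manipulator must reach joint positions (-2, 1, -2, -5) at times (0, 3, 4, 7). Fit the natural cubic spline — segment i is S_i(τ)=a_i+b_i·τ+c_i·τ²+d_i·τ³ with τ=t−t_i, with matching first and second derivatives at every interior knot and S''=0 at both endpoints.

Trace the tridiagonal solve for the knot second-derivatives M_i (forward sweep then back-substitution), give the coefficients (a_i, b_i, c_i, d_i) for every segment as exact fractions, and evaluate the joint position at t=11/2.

Δ: Δ0=1, Δ1=-3, Δ2=-1
row 1: diag=8, rhs=-24; c'=1/8, d'=-3
row 2: denom=8−1·1/8=63/8; d'=(12−1·-3)/(63/8)=40/21
back: M2=40/21
back: M1=-3−1/8·40/21=-68/21
M: M0=0, M1=-68/21, M2=40/21, M3=0
seg 0: a=-2, c=M0/2=0, d=(M1−M0)/(6·3)=-34/189, b=Δ0−h0·(2M0+M1)/6=55/21
seg 1: a=1, c=M1/2=-34/21, d=(M2−M1)/(6·1)=6/7, b=Δ1−h1·(2M1+M2)/6=-47/21
seg 2: a=-2, c=M2/2=20/21, d=(M3−M2)/(6·3)=-20/189, b=Δ2−h2·(2M2+M3)/6=-61/21
t_q=11/2 → seg 2, τ=3/2; S=-2+-61/21·τ+20/21·τ²+-20/189·τ³=-32/7

  seg 0: a=-2 b=55/21 c=0 d=-34/189
  seg 1: a=1 b=-47/21 c=-34/21 d=6/7
  seg 2: a=-2 b=-61/21 c=20/21 d=-20/189
S(11/2) = -32/7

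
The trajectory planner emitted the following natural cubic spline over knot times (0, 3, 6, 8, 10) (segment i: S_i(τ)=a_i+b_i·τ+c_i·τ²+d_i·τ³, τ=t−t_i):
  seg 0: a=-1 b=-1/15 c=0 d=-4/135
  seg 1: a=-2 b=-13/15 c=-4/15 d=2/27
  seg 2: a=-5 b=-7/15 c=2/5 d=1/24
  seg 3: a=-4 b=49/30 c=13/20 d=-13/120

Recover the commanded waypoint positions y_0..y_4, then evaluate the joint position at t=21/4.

y_0 = S_0(0) = a_0 = -1
y_1 = S_1(0) = a_1 = -2
y_2 = S_2(0) = a_2 = -5
y_3 = S_3(0) = a_3 = -4
y_4 = S_3(2) = 1
t_q=21/4 is in segment 1 (τ=9/4); S_1(τ)=-713/160

y_0=-1 y_1=-2 y_2=-5 y_3=-4 y_4=1
S(21/4) = -713/160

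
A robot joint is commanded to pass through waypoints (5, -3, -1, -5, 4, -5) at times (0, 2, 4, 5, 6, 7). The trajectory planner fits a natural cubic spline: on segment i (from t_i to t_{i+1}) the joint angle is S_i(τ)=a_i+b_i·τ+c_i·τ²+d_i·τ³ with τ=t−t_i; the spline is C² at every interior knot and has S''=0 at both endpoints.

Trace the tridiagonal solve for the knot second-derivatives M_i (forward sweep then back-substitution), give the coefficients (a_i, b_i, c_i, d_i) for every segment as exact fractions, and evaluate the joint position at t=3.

  seg 0: a=5 b=-988/157 c=0 d=90/157
  seg 1: a=-3 b=92/157 c=540/157 d=-1015/628
  seg 2: a=-1 b=-793/157 c=-1965/314 d=2295/314
  seg 3: a=-5 b=1369/314 c=2460/157 d=-3463/314
  seg 4: a=4 b=410/157 c=-5469/314 d=1823/314
S(3) = -371/628

Δ: Δ0=-4, Δ1=1, Δ2=-4, Δ3=9, Δ4=-9
row 1: diag=8, rhs=30; c'=1/4, d'=15/4
row 2: denom=6−2·1/4=11/2; d'=(-30−2·15/4)/(11/2)=-75/11
row 3: denom=4−1·2/11=42/11; d'=(78−1·-75/11)/(42/11)=311/14
row 4: denom=4−1·11/42=157/42; d'=(-108−1·311/14)/(157/42)=-5469/157
back: M4=-5469/157
back: M3=311/14−11/42·-5469/157=4920/157
back: M2=-75/11−2/11·4920/157=-1965/157
back: M1=15/4−1/4·-1965/157=1080/157
M: M0=0, M1=1080/157, M2=-1965/157, M3=4920/157, M4=-5469/157, M5=0
seg 0: a=5, c=M0/2=0, d=(M1−M0)/(6·2)=90/157, b=Δ0−h0·(2M0+M1)/6=-988/157
seg 1: a=-3, c=M1/2=540/157, d=(M2−M1)/(6·2)=-1015/628, b=Δ1−h1·(2M1+M2)/6=92/157
seg 2: a=-1, c=M2/2=-1965/314, d=(M3−M2)/(6·1)=2295/314, b=Δ2−h2·(2M2+M3)/6=-793/157
seg 3: a=-5, c=M3/2=2460/157, d=(M4−M3)/(6·1)=-3463/314, b=Δ3−h3·(2M3+M4)/6=1369/314
seg 4: a=4, c=M4/2=-5469/314, d=(M5−M4)/(6·1)=1823/314, b=Δ4−h4·(2M4+M5)/6=410/157
t_q=3 → seg 1, τ=1; S=-3+92/157·τ+540/157·τ²+-1015/628·τ³=-371/628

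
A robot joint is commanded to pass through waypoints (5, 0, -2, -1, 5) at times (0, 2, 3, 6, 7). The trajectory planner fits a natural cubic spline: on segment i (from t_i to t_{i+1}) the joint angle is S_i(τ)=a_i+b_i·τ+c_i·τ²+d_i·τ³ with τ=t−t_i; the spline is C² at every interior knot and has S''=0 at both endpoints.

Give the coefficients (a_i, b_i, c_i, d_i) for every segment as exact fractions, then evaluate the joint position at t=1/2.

  seg 0: a=5 b=-1285/483 c=0 d=155/3864
  seg 1: a=0 b=-2105/966 c=155/644 d=-17/276
  seg 2: a=-2 b=-3637/1932 c=9/161 d=1319/5796
  seg 3: a=-1 b=4441/966 c=1355/644 d=-1355/1932
S(1/2) = 37865/10304

Δ: Δ0=-5/2, Δ1=-2, Δ2=1/3, Δ3=6
row 1: diag=6, rhs=3; c'=1/6, d'=1/2
row 2: denom=8−1·1/6=47/6; d'=(14−1·1/2)/(47/6)=81/47
row 3: denom=8−3·18/47=322/47; d'=(34−3·81/47)/(322/47)=1355/322
back: M3=1355/322
back: M2=81/47−18/47·1355/322=18/161
back: M1=1/2−1/6·18/161=155/322
M: M0=0, M1=155/322, M2=18/161, M3=1355/322, M4=0
seg 0: a=5, c=M0/2=0, d=(M1−M0)/(6·2)=155/3864, b=Δ0−h0·(2M0+M1)/6=-1285/483
seg 1: a=0, c=M1/2=155/644, d=(M2−M1)/(6·1)=-17/276, b=Δ1−h1·(2M1+M2)/6=-2105/966
seg 2: a=-2, c=M2/2=9/161, d=(M3−M2)/(6·3)=1319/5796, b=Δ2−h2·(2M2+M3)/6=-3637/1932
seg 3: a=-1, c=M3/2=1355/644, d=(M4−M3)/(6·1)=-1355/1932, b=Δ3−h3·(2M3+M4)/6=4441/966
t_q=1/2 → seg 0, τ=1/2; S=5+-1285/483·τ+0·τ²+155/3864·τ³=37865/10304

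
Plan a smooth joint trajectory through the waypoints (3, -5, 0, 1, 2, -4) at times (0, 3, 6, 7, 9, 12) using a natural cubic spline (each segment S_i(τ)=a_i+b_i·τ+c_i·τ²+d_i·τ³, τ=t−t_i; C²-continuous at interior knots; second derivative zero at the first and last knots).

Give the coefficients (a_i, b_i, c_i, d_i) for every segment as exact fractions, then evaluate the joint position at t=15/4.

Δ: Δ0=-8/3, Δ1=5/3, Δ2=1, Δ3=1/2, Δ4=-2
row 1: diag=12, rhs=26; c'=1/4, d'=13/6
row 2: denom=8−3·1/4=29/4; d'=(-4−3·13/6)/(29/4)=-42/29
row 3: denom=6−1·4/29=170/29; d'=(-3−1·-42/29)/(170/29)=-9/34
row 4: denom=10−2·29/85=792/85; d'=(-15−2·-9/34)/(792/85)=-205/132
back: M4=-205/132
back: M3=-9/34−29/85·-205/132=35/132
back: M2=-42/29−4/29·35/132=-49/33
back: M1=13/6−1/4·-49/33=335/132
M: M0=0, M1=335/132, M2=-49/33, M3=35/132, M4=-205/132, M5=0
seg 0: a=3, c=M0/2=0, d=(M1−M0)/(6·3)=335/2376, b=Δ0−h0·(2M0+M1)/6=-1039/264
seg 1: a=-5, c=M1/2=335/264, d=(M2−M1)/(6·3)=-59/264, b=Δ1−h1·(2M1+M2)/6=-17/132
seg 2: a=0, c=M2/2=-49/66, d=(M3−M2)/(6·1)=7/24, b=Δ2−h2·(2M2+M3)/6=383/264
seg 3: a=1, c=M3/2=35/264, d=(M4−M3)/(6·2)=-5/33, b=Δ3−h3·(2M3+M4)/6=37/44
seg 4: a=2, c=M4/2=-205/264, d=(M5−M4)/(6·3)=205/2376, b=Δ4−h4·(2M4+M5)/6=-59/132
t_q=15/4 → seg 1, τ=3/4; S=-5+-17/132·τ+335/264·τ²+-59/264·τ³=-25215/5632

  seg 0: a=3 b=-1039/264 c=0 d=335/2376
  seg 1: a=-5 b=-17/132 c=335/264 d=-59/264
  seg 2: a=0 b=383/264 c=-49/66 d=7/24
  seg 3: a=1 b=37/44 c=35/264 d=-5/33
  seg 4: a=2 b=-59/132 c=-205/264 d=205/2376
S(15/4) = -25215/5632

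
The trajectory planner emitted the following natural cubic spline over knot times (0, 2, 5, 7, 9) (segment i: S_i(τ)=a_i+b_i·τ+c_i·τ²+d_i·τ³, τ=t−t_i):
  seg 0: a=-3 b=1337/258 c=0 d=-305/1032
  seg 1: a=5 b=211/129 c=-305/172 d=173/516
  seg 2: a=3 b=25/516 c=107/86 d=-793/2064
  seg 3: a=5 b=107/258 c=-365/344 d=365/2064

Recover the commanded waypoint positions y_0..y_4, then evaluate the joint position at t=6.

y_0 = S_0(0) = a_0 = -3
y_1 = S_1(0) = a_1 = 5
y_2 = S_2(0) = a_2 = 3
y_3 = S_3(0) = a_3 = 5
y_4 = S_3(2) = 3
t_q=6 is in segment 2 (τ=1); S_2(τ)=2689/688

y_0=-3 y_1=5 y_2=3 y_3=5 y_4=3
S(6) = 2689/688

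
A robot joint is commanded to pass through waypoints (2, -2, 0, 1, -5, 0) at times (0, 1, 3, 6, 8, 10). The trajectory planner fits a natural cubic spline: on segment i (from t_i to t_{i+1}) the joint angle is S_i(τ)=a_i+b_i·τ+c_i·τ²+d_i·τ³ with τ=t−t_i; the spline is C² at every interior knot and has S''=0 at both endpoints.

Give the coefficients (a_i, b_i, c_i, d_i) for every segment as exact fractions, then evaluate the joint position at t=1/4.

  seg 0: a=2 b=-27917/5736 c=0 d=4973/5736
  seg 1: a=-2 b=-6499/2868 c=4973/1912 d=-347/717
  seg 2: a=0 b=6683/2868 c=-579/1912 d=-2081/17208
  seg 3: a=1 b=-15785/5736 c=-665/478 d=14537/22944
  seg 4: a=-5 b=-2047/2868 c=9217/3824 d=-9217/22944
S(1/4) = 97503/122368

Δ: Δ0=-4, Δ1=1, Δ2=1/3, Δ3=-3, Δ4=5/2
row 1: diag=6, rhs=30; c'=1/3, d'=5
row 2: denom=10−2·1/3=28/3; d'=(-4−2·5)/(28/3)=-3/2
row 3: denom=10−3·9/28=253/28; d'=(-20−3·-3/2)/(253/28)=-434/253
row 4: denom=8−2·56/253=1912/253; d'=(33−2·-434/253)/(1912/253)=9217/1912
back: M4=9217/1912
back: M3=-434/253−56/253·9217/1912=-665/239
back: M2=-3/2−9/28·-665/239=-579/956
back: M1=5−1/3·-579/956=4973/956
M: M0=0, M1=4973/956, M2=-579/956, M3=-665/239, M4=9217/1912, M5=0
seg 0: a=2, c=M0/2=0, d=(M1−M0)/(6·1)=4973/5736, b=Δ0−h0·(2M0+M1)/6=-27917/5736
seg 1: a=-2, c=M1/2=4973/1912, d=(M2−M1)/(6·2)=-347/717, b=Δ1−h1·(2M1+M2)/6=-6499/2868
seg 2: a=0, c=M2/2=-579/1912, d=(M3−M2)/(6·3)=-2081/17208, b=Δ2−h2·(2M2+M3)/6=6683/2868
seg 3: a=1, c=M3/2=-665/478, d=(M4−M3)/(6·2)=14537/22944, b=Δ3−h3·(2M3+M4)/6=-15785/5736
seg 4: a=-5, c=M4/2=9217/3824, d=(M5−M4)/(6·2)=-9217/22944, b=Δ4−h4·(2M4+M5)/6=-2047/2868
t_q=1/4 → seg 0, τ=1/4; S=2+-27917/5736·τ+0·τ²+4973/5736·τ³=97503/122368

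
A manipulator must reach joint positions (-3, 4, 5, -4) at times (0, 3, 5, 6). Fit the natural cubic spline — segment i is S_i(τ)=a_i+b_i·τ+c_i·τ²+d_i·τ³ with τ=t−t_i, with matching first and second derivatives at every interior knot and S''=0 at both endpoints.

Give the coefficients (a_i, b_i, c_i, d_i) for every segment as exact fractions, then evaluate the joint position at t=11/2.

  seg 0: a=-3 b=40/21 c=0 d=1/21
  seg 1: a=4 b=67/21 c=3/7 d=-149/168
  seg 2: a=5 b=-241/42 c=-137/28 d=137/84
S(11/2) = 249/224

Δ: Δ0=7/3, Δ1=1/2, Δ2=-9
row 1: diag=10, rhs=-11; c'=1/5, d'=-11/10
row 2: denom=6−2·1/5=28/5; d'=(-57−2·-11/10)/(28/5)=-137/14
back: M2=-137/14
back: M1=-11/10−1/5·-137/14=6/7
M: M0=0, M1=6/7, M2=-137/14, M3=0
seg 0: a=-3, c=M0/2=0, d=(M1−M0)/(6·3)=1/21, b=Δ0−h0·(2M0+M1)/6=40/21
seg 1: a=4, c=M1/2=3/7, d=(M2−M1)/(6·2)=-149/168, b=Δ1−h1·(2M1+M2)/6=67/21
seg 2: a=5, c=M2/2=-137/28, d=(M3−M2)/(6·1)=137/84, b=Δ2−h2·(2M2+M3)/6=-241/42
t_q=11/2 → seg 2, τ=1/2; S=5+-241/42·τ+-137/28·τ²+137/84·τ³=249/224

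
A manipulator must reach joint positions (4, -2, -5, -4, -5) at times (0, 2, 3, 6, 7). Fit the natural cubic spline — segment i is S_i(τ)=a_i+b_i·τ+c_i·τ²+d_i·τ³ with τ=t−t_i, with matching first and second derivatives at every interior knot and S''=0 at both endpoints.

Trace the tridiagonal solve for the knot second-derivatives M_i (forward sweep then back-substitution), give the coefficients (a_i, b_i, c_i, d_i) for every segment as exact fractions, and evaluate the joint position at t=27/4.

Δ: Δ0=-3, Δ1=-3, Δ2=1/3, Δ3=-1
row 1: diag=6, rhs=0; c'=1/6, d'=0
row 2: denom=8−1·1/6=47/6; d'=(20−1·0)/(47/6)=120/47
row 3: denom=8−3·18/47=322/47; d'=(-8−3·120/47)/(322/47)=-16/7
back: M3=-16/7
back: M2=120/47−18/47·-16/7=24/7
back: M1=0−1/6·24/7=-4/7
M: M0=0, M1=-4/7, M2=24/7, M3=-16/7, M4=0
seg 0: a=4, c=M0/2=0, d=(M1−M0)/(6·2)=-1/21, b=Δ0−h0·(2M0+M1)/6=-59/21
seg 1: a=-2, c=M1/2=-2/7, d=(M2−M1)/(6·1)=2/3, b=Δ1−h1·(2M1+M2)/6=-71/21
seg 2: a=-5, c=M2/2=12/7, d=(M3−M2)/(6·3)=-20/63, b=Δ2−h2·(2M2+M3)/6=-41/21
seg 3: a=-4, c=M3/2=-8/7, d=(M4−M3)/(6·1)=8/21, b=Δ3−h3·(2M3+M4)/6=-5/21
t_q=27/4 → seg 3, τ=3/4; S=-4+-5/21·τ+-8/7·τ²+8/21·τ³=-261/56

  seg 0: a=4 b=-59/21 c=0 d=-1/21
  seg 1: a=-2 b=-71/21 c=-2/7 d=2/3
  seg 2: a=-5 b=-41/21 c=12/7 d=-20/63
  seg 3: a=-4 b=-5/21 c=-8/7 d=8/21
S(27/4) = -261/56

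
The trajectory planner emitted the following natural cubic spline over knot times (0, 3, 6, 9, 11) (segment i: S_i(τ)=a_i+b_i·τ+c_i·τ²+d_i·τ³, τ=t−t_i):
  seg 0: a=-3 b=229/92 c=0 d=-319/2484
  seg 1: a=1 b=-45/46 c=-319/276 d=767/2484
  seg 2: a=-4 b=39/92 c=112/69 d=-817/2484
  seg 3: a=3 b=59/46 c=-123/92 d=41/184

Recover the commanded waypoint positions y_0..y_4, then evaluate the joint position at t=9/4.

y_0=-3 y_1=1 y_2=-4 y_3=3 y_4=2
S(9/4) = 6699/5888

y_0 = S_0(0) = a_0 = -3
y_1 = S_1(0) = a_1 = 1
y_2 = S_2(0) = a_2 = -4
y_3 = S_3(0) = a_3 = 3
y_4 = S_3(2) = 2
t_q=9/4 is in segment 0 (τ=9/4); S_0(τ)=6699/5888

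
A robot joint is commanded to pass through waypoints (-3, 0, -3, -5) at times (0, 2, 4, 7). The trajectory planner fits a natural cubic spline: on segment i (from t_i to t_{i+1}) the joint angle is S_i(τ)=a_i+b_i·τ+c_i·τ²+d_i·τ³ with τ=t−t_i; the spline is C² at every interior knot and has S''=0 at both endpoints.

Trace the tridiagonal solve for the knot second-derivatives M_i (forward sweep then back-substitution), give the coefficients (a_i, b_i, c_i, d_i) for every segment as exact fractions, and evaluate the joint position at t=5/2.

  seg 0: a=-3 b=7/3 c=0 d=-5/24
  seg 1: a=0 b=-1/6 c=-5/4 d=7/24
  seg 2: a=-3 b=-5/3 c=1/2 d=-1/18
S(5/2) = -23/64

Δ: Δ0=3/2, Δ1=-3/2, Δ2=-2/3
row 1: diag=8, rhs=-18; c'=1/4, d'=-9/4
row 2: denom=10−2·1/4=19/2; d'=(5−2·-9/4)/(19/2)=1
back: M2=1
back: M1=-9/4−1/4·1=-5/2
M: M0=0, M1=-5/2, M2=1, M3=0
seg 0: a=-3, c=M0/2=0, d=(M1−M0)/(6·2)=-5/24, b=Δ0−h0·(2M0+M1)/6=7/3
seg 1: a=0, c=M1/2=-5/4, d=(M2−M1)/(6·2)=7/24, b=Δ1−h1·(2M1+M2)/6=-1/6
seg 2: a=-3, c=M2/2=1/2, d=(M3−M2)/(6·3)=-1/18, b=Δ2−h2·(2M2+M3)/6=-5/3
t_q=5/2 → seg 1, τ=1/2; S=0+-1/6·τ+-5/4·τ²+7/24·τ³=-23/64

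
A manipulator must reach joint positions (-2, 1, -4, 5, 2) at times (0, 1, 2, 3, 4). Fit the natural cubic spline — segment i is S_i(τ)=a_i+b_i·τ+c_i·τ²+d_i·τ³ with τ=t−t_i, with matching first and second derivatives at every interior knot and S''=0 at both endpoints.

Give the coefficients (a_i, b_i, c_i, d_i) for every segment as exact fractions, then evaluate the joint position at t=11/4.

Δ: Δ0=3, Δ1=-5, Δ2=9, Δ3=-3
row 1: diag=4, rhs=-48; c'=1/4, d'=-12
row 2: denom=4−1·1/4=15/4; d'=(84−1·-12)/(15/4)=128/5
row 3: denom=4−1·4/15=56/15; d'=(-72−1·128/5)/(56/15)=-183/7
back: M3=-183/7
back: M2=128/5−4/15·-183/7=228/7
back: M1=-12−1/4·228/7=-141/7
M: M0=0, M1=-141/7, M2=228/7, M3=-183/7, M4=0
seg 0: a=-2, c=M0/2=0, d=(M1−M0)/(6·1)=-47/14, b=Δ0−h0·(2M0+M1)/6=89/14
seg 1: a=1, c=M1/2=-141/14, d=(M2−M1)/(6·1)=123/14, b=Δ1−h1·(2M1+M2)/6=-26/7
seg 2: a=-4, c=M2/2=114/7, d=(M3−M2)/(6·1)=-137/14, b=Δ2−h2·(2M2+M3)/6=5/2
seg 3: a=5, c=M3/2=-183/14, d=(M4−M3)/(6·1)=61/14, b=Δ3−h3·(2M3+M4)/6=40/7
t_q=11/4 → seg 2, τ=3/4; S=-4+5/2·τ+114/7·τ²+-137/14·τ³=2605/896

  seg 0: a=-2 b=89/14 c=0 d=-47/14
  seg 1: a=1 b=-26/7 c=-141/14 d=123/14
  seg 2: a=-4 b=5/2 c=114/7 d=-137/14
  seg 3: a=5 b=40/7 c=-183/14 d=61/14
S(11/4) = 2605/896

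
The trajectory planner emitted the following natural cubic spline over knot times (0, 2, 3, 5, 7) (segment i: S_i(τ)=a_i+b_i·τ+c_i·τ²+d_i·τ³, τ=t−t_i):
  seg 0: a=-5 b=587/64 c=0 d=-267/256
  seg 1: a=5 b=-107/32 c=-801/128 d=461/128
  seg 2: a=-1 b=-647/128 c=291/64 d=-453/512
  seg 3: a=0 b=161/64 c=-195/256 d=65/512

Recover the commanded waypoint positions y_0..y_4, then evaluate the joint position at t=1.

y_0 = S_0(0) = a_0 = -5
y_1 = S_1(0) = a_1 = 5
y_2 = S_2(0) = a_2 = -1
y_3 = S_3(0) = a_3 = 0
y_4 = S_3(2) = 3
t_q=1 is in segment 0 (τ=1); S_0(τ)=801/256

y_0=-5 y_1=5 y_2=-1 y_3=0 y_4=3
S(1) = 801/256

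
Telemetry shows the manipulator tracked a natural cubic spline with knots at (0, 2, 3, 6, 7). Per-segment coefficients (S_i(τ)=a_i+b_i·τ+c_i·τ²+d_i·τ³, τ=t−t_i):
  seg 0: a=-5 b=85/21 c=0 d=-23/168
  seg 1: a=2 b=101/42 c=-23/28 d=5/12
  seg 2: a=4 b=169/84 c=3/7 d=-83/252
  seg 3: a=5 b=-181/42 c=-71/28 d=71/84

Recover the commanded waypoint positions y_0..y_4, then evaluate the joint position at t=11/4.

y_0=-5 y_1=2 y_2=4 y_3=5 y_4=-1
S(11/4) = 6303/1792

y_0 = S_0(0) = a_0 = -5
y_1 = S_1(0) = a_1 = 2
y_2 = S_2(0) = a_2 = 4
y_3 = S_3(0) = a_3 = 5
y_4 = S_3(1) = -1
t_q=11/4 is in segment 1 (τ=3/4); S_1(τ)=6303/1792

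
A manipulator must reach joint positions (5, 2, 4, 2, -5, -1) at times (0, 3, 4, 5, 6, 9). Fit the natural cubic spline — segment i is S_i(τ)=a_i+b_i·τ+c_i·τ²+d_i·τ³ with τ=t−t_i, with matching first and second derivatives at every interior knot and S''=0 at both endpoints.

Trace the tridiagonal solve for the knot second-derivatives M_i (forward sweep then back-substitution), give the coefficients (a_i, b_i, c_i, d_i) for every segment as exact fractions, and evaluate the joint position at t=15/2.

  seg 0: a=5 b=-2168/897 c=0 d=1271/8073
  seg 1: a=2 b=1645/897 c=1271/897 d=-374/299
  seg 2: a=4 b=821/897 c=-2095/897 d=-40/69
  seg 3: a=2 b=-1643/299 c=-3655/897 d=2305/897
  seg 4: a=-5 b=-5324/897 c=3260/897 d=-3260/8073
S(15/2) = -4239/598

Δ: Δ0=-1, Δ1=2, Δ2=-2, Δ3=-7, Δ4=4/3
row 1: diag=8, rhs=18; c'=1/8, d'=9/4
row 2: denom=4−1·1/8=31/8; d'=(-24−1·9/4)/(31/8)=-210/31
row 3: denom=4−1·8/31=116/31; d'=(-30−1·-210/31)/(116/31)=-180/29
row 4: denom=8−1·31/116=897/116; d'=(50−1·-180/29)/(897/116)=6520/897
back: M4=6520/897
back: M3=-180/29−31/116·6520/897=-7310/897
back: M2=-210/31−8/31·-7310/897=-4190/897
back: M1=9/4−1/8·-4190/897=2542/897
M: M0=0, M1=2542/897, M2=-4190/897, M3=-7310/897, M4=6520/897, M5=0
seg 0: a=5, c=M0/2=0, d=(M1−M0)/(6·3)=1271/8073, b=Δ0−h0·(2M0+M1)/6=-2168/897
seg 1: a=2, c=M1/2=1271/897, d=(M2−M1)/(6·1)=-374/299, b=Δ1−h1·(2M1+M2)/6=1645/897
seg 2: a=4, c=M2/2=-2095/897, d=(M3−M2)/(6·1)=-40/69, b=Δ2−h2·(2M2+M3)/6=821/897
seg 3: a=2, c=M3/2=-3655/897, d=(M4−M3)/(6·1)=2305/897, b=Δ3−h3·(2M3+M4)/6=-1643/299
seg 4: a=-5, c=M4/2=3260/897, d=(M5−M4)/(6·3)=-3260/8073, b=Δ4−h4·(2M4+M5)/6=-5324/897
t_q=15/2 → seg 4, τ=3/2; S=-5+-5324/897·τ+3260/897·τ²+-3260/8073·τ³=-4239/598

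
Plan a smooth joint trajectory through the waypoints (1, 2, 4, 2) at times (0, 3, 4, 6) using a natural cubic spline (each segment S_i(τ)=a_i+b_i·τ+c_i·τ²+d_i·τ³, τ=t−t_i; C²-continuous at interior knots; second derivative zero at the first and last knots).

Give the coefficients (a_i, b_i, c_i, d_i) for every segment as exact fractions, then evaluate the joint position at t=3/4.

  seg 0: a=1 b=-70/141 c=0 d=13/141
  seg 1: a=2 b=281/141 c=39/47 d=-116/141
  seg 2: a=4 b=167/141 c=-77/47 d=77/282
S(3/4) = 2005/3008

Δ: Δ0=1/3, Δ1=2, Δ2=-1
row 1: diag=8, rhs=10; c'=1/8, d'=5/4
row 2: denom=6−1·1/8=47/8; d'=(-18−1·5/4)/(47/8)=-154/47
back: M2=-154/47
back: M1=5/4−1/8·-154/47=78/47
M: M0=0, M1=78/47, M2=-154/47, M3=0
seg 0: a=1, c=M0/2=0, d=(M1−M0)/(6·3)=13/141, b=Δ0−h0·(2M0+M1)/6=-70/141
seg 1: a=2, c=M1/2=39/47, d=(M2−M1)/(6·1)=-116/141, b=Δ1−h1·(2M1+M2)/6=281/141
seg 2: a=4, c=M2/2=-77/47, d=(M3−M2)/(6·2)=77/282, b=Δ2−h2·(2M2+M3)/6=167/141
t_q=3/4 → seg 0, τ=3/4; S=1+-70/141·τ+0·τ²+13/141·τ³=2005/3008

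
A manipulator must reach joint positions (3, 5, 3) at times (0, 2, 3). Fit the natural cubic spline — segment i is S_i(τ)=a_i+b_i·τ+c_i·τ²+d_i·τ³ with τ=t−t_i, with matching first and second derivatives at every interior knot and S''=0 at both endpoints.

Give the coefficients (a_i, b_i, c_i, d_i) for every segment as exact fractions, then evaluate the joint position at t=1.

  seg 0: a=3 b=2 c=0 d=-1/4
  seg 1: a=5 b=-1 c=-3/2 d=1/2
S(1) = 19/4

Δ: Δ0=1, Δ1=-2
row 1: diag=6, rhs=-18; c'=1/6, d'=-3
back: M1=-3
M: M0=0, M1=-3, M2=0
seg 0: a=3, c=M0/2=0, d=(M1−M0)/(6·2)=-1/4, b=Δ0−h0·(2M0+M1)/6=2
seg 1: a=5, c=M1/2=-3/2, d=(M2−M1)/(6·1)=1/2, b=Δ1−h1·(2M1+M2)/6=-1
t_q=1 → seg 0, τ=1; S=3+2·τ+0·τ²+-1/4·τ³=19/4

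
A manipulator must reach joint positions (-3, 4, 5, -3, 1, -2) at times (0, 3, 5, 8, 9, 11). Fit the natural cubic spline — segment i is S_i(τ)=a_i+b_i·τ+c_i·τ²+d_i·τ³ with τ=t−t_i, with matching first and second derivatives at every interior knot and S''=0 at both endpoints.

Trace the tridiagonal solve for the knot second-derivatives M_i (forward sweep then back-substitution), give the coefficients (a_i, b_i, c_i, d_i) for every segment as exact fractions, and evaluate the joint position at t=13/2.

  seg 0: a=-3 b=2461/993 c=0 d=-16/993
  seg 1: a=4 b=2029/993 c=-48/331 d=-2489/7944
  seg 2: a=5 b=-4561/1986 c=-2681/1324 d=7553/11916
  seg 3: a=-3 b=10597/3972 c=1218/331 d=-9325/3972
  seg 4: a=1 b=5927/1986 c=-4453/1324 d=4453/7944
S(13/2) = -9127/10592

Δ: Δ0=7/3, Δ1=1/2, Δ2=-8/3, Δ3=4, Δ4=-3/2
row 1: diag=10, rhs=-11; c'=1/5, d'=-11/10
row 2: denom=10−2·1/5=48/5; d'=(-19−2·-11/10)/(48/5)=-7/4
row 3: denom=8−3·5/16=113/16; d'=(40−3·-7/4)/(113/16)=724/113
row 4: denom=6−1·16/113=662/113; d'=(-33−1·724/113)/(662/113)=-4453/662
back: M4=-4453/662
back: M3=724/113−16/113·-4453/662=2436/331
back: M2=-7/4−5/16·2436/331=-2681/662
back: M1=-11/10−1/5·-2681/662=-96/331
M: M0=0, M1=-96/331, M2=-2681/662, M3=2436/331, M4=-4453/662, M5=0
seg 0: a=-3, c=M0/2=0, d=(M1−M0)/(6·3)=-16/993, b=Δ0−h0·(2M0+M1)/6=2461/993
seg 1: a=4, c=M1/2=-48/331, d=(M2−M1)/(6·2)=-2489/7944, b=Δ1−h1·(2M1+M2)/6=2029/993
seg 2: a=5, c=M2/2=-2681/1324, d=(M3−M2)/(6·3)=7553/11916, b=Δ2−h2·(2M2+M3)/6=-4561/1986
seg 3: a=-3, c=M3/2=1218/331, d=(M4−M3)/(6·1)=-9325/3972, b=Δ3−h3·(2M3+M4)/6=10597/3972
seg 4: a=1, c=M4/2=-4453/1324, d=(M5−M4)/(6·2)=4453/7944, b=Δ4−h4·(2M4+M5)/6=5927/1986
t_q=13/2 → seg 2, τ=3/2; S=5+-4561/1986·τ+-2681/1324·τ²+7553/11916·τ³=-9127/10592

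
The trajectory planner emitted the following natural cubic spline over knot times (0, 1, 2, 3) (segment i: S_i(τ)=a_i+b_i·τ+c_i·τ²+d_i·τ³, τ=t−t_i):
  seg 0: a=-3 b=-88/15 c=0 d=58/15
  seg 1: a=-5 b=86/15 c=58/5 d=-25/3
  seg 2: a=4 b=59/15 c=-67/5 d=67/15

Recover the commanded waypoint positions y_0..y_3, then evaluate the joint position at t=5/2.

y_0 = S_0(0) = a_0 = -3
y_1 = S_1(0) = a_1 = -5
y_2 = S_2(0) = a_2 = 4
y_3 = S_2(1) = -1
t_q=5/2 is in segment 2 (τ=1/2); S_2(τ)=127/40

y_0=-3 y_1=-5 y_2=4 y_3=-1
S(5/2) = 127/40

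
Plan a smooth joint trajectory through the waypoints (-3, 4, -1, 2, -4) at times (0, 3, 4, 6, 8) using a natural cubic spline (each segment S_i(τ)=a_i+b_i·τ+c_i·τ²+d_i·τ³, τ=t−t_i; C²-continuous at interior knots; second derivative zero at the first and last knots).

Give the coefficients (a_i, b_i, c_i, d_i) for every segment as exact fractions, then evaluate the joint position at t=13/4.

  seg 0: a=-3 b=5861/1032 c=0 d=-1151/3096
  seg 1: a=4 b=-2249/516 c=-1151/344 d=2791/1032
  seg 2: a=-1 b=-3031/1032 c=205/43 d=-5261/4128
  seg 3: a=2 b=433/516 c=-1981/688 d=1981/4128
S(13/4) = 60401/22016

Δ: Δ0=7/3, Δ1=-5, Δ2=3/2, Δ3=-3
row 1: diag=8, rhs=-44; c'=1/8, d'=-11/2
row 2: denom=6−1·1/8=47/8; d'=(39−1·-11/2)/(47/8)=356/47
row 3: denom=8−2·16/47=344/47; d'=(-27−2·356/47)/(344/47)=-1981/344
back: M3=-1981/344
back: M2=356/47−16/47·-1981/344=410/43
back: M1=-11/2−1/8·410/43=-1151/172
M: M0=0, M1=-1151/172, M2=410/43, M3=-1981/344, M4=0
seg 0: a=-3, c=M0/2=0, d=(M1−M0)/(6·3)=-1151/3096, b=Δ0−h0·(2M0+M1)/6=5861/1032
seg 1: a=4, c=M1/2=-1151/344, d=(M2−M1)/(6·1)=2791/1032, b=Δ1−h1·(2M1+M2)/6=-2249/516
seg 2: a=-1, c=M2/2=205/43, d=(M3−M2)/(6·2)=-5261/4128, b=Δ2−h2·(2M2+M3)/6=-3031/1032
seg 3: a=2, c=M3/2=-1981/688, d=(M4−M3)/(6·2)=1981/4128, b=Δ3−h3·(2M3+M4)/6=433/516
t_q=13/4 → seg 1, τ=1/4; S=4+-2249/516·τ+-1151/344·τ²+2791/1032·τ³=60401/22016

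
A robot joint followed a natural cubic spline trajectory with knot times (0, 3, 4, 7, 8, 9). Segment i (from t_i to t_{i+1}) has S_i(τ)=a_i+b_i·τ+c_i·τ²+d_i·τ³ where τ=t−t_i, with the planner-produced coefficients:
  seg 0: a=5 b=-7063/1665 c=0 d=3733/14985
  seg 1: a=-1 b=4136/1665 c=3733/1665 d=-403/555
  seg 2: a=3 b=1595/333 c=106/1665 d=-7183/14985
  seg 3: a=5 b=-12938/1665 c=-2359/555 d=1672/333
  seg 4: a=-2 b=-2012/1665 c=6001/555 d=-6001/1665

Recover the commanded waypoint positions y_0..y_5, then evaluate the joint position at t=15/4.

y_0=5 y_1=-1 y_2=3 y_3=5 y_4=-2 y_5=4
S(15/4) = 64571/35520

y_0 = S_0(0) = a_0 = 5
y_1 = S_1(0) = a_1 = -1
y_2 = S_2(0) = a_2 = 3
y_3 = S_3(0) = a_3 = 5
y_4 = S_4(0) = a_4 = -2
y_5 = S_4(1) = 4
t_q=15/4 is in segment 1 (τ=3/4); S_1(τ)=64571/35520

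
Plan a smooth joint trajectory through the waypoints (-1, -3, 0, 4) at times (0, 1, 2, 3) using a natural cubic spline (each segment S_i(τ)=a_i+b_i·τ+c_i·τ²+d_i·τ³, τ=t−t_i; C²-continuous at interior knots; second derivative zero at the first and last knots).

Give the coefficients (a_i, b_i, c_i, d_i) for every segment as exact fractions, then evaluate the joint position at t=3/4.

Δ: Δ0=-2, Δ1=3, Δ2=4
row 1: diag=4, rhs=30; c'=1/4, d'=15/2
row 2: denom=4−1·1/4=15/4; d'=(6−1·15/2)/(15/4)=-2/5
back: M2=-2/5
back: M1=15/2−1/4·-2/5=38/5
M: M0=0, M1=38/5, M2=-2/5, M3=0
seg 0: a=-1, c=M0/2=0, d=(M1−M0)/(6·1)=19/15, b=Δ0−h0·(2M0+M1)/6=-49/15
seg 1: a=-3, c=M1/2=19/5, d=(M2−M1)/(6·1)=-4/3, b=Δ1−h1·(2M1+M2)/6=8/15
seg 2: a=0, c=M2/2=-1/5, d=(M3−M2)/(6·1)=1/15, b=Δ2−h2·(2M2+M3)/6=62/15
t_q=3/4 → seg 0, τ=3/4; S=-1+-49/15·τ+0·τ²+19/15·τ³=-933/320

  seg 0: a=-1 b=-49/15 c=0 d=19/15
  seg 1: a=-3 b=8/15 c=19/5 d=-4/3
  seg 2: a=0 b=62/15 c=-1/5 d=1/15
S(3/4) = -933/320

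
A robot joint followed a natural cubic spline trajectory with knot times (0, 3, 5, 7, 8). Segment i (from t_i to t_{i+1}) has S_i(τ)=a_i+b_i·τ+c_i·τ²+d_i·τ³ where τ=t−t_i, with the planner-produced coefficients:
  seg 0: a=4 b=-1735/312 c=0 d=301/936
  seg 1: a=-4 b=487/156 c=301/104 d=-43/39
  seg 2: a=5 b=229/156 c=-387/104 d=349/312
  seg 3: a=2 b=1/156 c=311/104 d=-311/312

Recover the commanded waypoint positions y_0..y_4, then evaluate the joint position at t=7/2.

y_0=4 y_1=-4 y_2=5 y_3=2 y_4=4
S(7/2) = -771/416

y_0 = S_0(0) = a_0 = 4
y_1 = S_1(0) = a_1 = -4
y_2 = S_2(0) = a_2 = 5
y_3 = S_3(0) = a_3 = 2
y_4 = S_3(1) = 4
t_q=7/2 is in segment 1 (τ=1/2); S_1(τ)=-771/416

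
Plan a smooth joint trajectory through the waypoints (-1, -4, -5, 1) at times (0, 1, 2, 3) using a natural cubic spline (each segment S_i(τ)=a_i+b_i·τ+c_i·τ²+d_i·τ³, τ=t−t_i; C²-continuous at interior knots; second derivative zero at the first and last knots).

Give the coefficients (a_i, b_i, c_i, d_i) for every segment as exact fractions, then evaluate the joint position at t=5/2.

Δ: Δ0=-3, Δ1=-1, Δ2=6
row 1: diag=4, rhs=12; c'=1/4, d'=3
row 2: denom=4−1·1/4=15/4; d'=(42−1·3)/(15/4)=52/5
back: M2=52/5
back: M1=3−1/4·52/5=2/5
M: M0=0, M1=2/5, M2=52/5, M3=0
seg 0: a=-1, c=M0/2=0, d=(M1−M0)/(6·1)=1/15, b=Δ0−h0·(2M0+M1)/6=-46/15
seg 1: a=-4, c=M1/2=1/5, d=(M2−M1)/(6·1)=5/3, b=Δ1−h1·(2M1+M2)/6=-43/15
seg 2: a=-5, c=M2/2=26/5, d=(M3−M2)/(6·1)=-26/15, b=Δ2−h2·(2M2+M3)/6=38/15
t_q=5/2 → seg 2, τ=1/2; S=-5+38/15·τ+26/5·τ²+-26/15·τ³=-53/20

  seg 0: a=-1 b=-46/15 c=0 d=1/15
  seg 1: a=-4 b=-43/15 c=1/5 d=5/3
  seg 2: a=-5 b=38/15 c=26/5 d=-26/15
S(5/2) = -53/20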